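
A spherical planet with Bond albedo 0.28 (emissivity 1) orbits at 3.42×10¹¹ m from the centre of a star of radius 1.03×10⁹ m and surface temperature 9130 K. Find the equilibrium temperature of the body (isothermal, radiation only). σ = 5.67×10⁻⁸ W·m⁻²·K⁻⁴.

T ≈ 326 K

The star's surface emits σT_*⁴; at distance d the flux is S = σT_*⁴(R_*/d)².
S = 5.67×10⁻⁸·(9130)⁴·(1.03×10⁹/3.42×10¹¹)² = 3573 W/m².
For an isothermal sphere T⁴ = (1−a)S/(4σ) = 1.134×10¹⁰ K⁴.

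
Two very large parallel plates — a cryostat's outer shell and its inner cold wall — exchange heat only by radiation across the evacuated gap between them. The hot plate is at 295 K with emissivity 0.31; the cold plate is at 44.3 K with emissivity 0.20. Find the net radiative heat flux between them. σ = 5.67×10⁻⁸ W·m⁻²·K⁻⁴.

For two infinite grey parallel plates, q = σ(T₁⁴ − T₂⁴)/(1/ε₁ + 1/ε₂ − 1).
T₁⁴ − T₂⁴ = 7.573×10⁹ − 3.851×10⁶ = 7.569×10⁹ K⁴.
1/ε₁ + 1/ε₂ − 1 = 3.226 + 5.000 − 1 = 7.226.
q = 5.67×10⁻⁸ × 7.569×10⁹ / 7.226.

q ≈ 59.4 W/m²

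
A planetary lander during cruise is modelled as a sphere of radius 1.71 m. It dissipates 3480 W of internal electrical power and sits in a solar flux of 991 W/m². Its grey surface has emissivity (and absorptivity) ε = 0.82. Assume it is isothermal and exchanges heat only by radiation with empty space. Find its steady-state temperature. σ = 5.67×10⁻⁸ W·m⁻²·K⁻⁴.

T ≈ 283 K

At steady state, absorbed solar power + internal power = radiated power.
Absorbed: α·S·A_cross = 0.82·991·9.186 = 7465 W (cross-section πr²).
Total input = 7465 + 3480 = 10940 W.
Radiated: εσ·A_surf·T⁴ with A_surf = 4πr² = 36.75 m².
T⁴ = 10940/(0.82·5.67×10⁻⁸·36.75) = 6.406×10⁹ K⁴.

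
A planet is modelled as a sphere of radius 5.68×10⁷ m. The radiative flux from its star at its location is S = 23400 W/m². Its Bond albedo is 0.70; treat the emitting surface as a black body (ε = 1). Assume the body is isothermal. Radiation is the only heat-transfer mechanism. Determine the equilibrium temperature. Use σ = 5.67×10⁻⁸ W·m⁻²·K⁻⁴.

At equilibrium, absorbed power = emitted power.
Absorbing cross-section = πr² = 1.014×10¹⁶ m²; emitting surface = 4πr² = 4.054×10¹⁶ m² (ratio 4).
(1−a)S·A_cross = εσ·A_surf·T⁴  ⇒  T⁴ = (1−a)S/(4σ).
T⁴ = 0.300·23400/(4·5.67×10⁻⁸) = 3.095×10¹⁰ K⁴.
T = (3.095×10¹⁰)^(1/4).

T ≈ 419 K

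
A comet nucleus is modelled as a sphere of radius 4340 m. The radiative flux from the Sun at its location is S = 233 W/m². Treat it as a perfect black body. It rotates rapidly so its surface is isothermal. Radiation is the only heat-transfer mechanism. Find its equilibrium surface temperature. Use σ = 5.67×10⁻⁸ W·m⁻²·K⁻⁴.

At equilibrium, absorbed power = emitted power.
Absorbing cross-section = πr² = 5.917×10⁷ m²; emitting surface = 4πr² = 2.367×10⁸ m² (ratio 4).
S·A_cross = εσ·A_surf·T⁴  ⇒  T⁴ = S/(4σ).
T⁴ = 1.00·233/(4·5.67×10⁻⁸) = 1.027×10⁹ K⁴.
T = (1.027×10⁹)^(1/4).

T ≈ 179 K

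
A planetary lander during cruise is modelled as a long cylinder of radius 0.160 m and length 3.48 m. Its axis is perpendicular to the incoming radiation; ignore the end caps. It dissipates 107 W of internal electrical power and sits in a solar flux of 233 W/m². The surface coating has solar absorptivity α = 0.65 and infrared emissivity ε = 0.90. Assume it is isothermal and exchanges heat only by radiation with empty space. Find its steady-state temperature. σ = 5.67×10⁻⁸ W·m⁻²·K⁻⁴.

At steady state, absorbed solar power + internal power = radiated power.
Absorbed: α·S·A_cross = 0.65·233·1.114 = 168.7 W (cross-section 2rL).
Total input = 168.7 + 107 = 275.7 W.
Radiated: εσ·A_surf·T⁴ with A_surf = 2πrL = 3.498 m².
T⁴ = 275.7/(0.90·5.67×10⁻⁸·3.498) = 1.544×10⁹ K⁴.

T ≈ 198 K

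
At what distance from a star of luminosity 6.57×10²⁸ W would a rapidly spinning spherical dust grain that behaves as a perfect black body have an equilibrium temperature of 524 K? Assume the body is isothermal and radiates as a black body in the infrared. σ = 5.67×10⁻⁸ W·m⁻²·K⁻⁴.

d ≈ 5.53×10¹¹ m

For an isothermal black-emitting sphere, (1−a)S·πr² = σ·4πr²·T⁴ ⇒ S = 4σT⁴/(1−a).
S = 4·5.67×10⁻⁸·(524)⁴/1.00 = 17100 W/m².
Flux falls as S = L/(4πd²), so d = √(L/(4πS)) = √(6.57×10²⁸/(4π·17100)).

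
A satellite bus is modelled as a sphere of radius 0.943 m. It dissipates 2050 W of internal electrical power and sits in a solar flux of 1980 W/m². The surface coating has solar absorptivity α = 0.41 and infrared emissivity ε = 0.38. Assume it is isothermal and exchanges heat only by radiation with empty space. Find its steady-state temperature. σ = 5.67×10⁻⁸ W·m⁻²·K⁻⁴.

At steady state, absorbed solar power + internal power = radiated power.
Absorbed: α·S·A_cross = 0.41·1980·2.794 = 2268 W (cross-section πr²).
Total input = 2268 + 2050 = 4318 W.
Radiated: εσ·A_surf·T⁴ with A_surf = 4πr² = 11.17 m².
T⁴ = 4318/(0.38·5.67×10⁻⁸·11.17) = 1.793×10¹⁰ K⁴.

T ≈ 366 K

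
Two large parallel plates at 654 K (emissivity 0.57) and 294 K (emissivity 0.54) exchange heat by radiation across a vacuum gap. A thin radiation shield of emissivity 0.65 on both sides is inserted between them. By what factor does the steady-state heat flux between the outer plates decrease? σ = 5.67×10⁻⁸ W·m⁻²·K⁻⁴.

factor ≈ 1.80

Without shield: q₀ = σΔ(T⁴)/(1/ε₁+1/ε₂−1) with denominator 2.606.
With shield the two gaps are in series; the resistances add: (1/ε₁+1/ε_s−1)+(1/ε_s+1/ε₂−1) = 2.293+2.390 = 4.683.
Heat-flux ratio q₀/q = 4.683/2.606.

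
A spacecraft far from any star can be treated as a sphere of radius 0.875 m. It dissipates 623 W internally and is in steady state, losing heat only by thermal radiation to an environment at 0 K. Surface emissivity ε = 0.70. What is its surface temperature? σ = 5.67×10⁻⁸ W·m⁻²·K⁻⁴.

Steady state: internal power = radiated power, P = εσA T⁴.
Radiating area A = 4πr² = 9.621 m².
T⁴ = P/(εσA) = 623/(0.70·5.67×10⁻⁸·9.621) = 1.631×10⁹ K⁴.
T = (1.631×10⁹)^(1/4).

T ≈ 201 K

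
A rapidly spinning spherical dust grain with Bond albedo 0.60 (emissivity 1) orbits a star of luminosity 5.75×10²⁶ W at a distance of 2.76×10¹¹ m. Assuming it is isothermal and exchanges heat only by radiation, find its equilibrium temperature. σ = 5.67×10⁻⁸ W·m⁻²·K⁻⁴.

T ≈ 180 K

First find the stellar flux at distance d: S = L/(4πd²) = 5.75×10²⁶/(4π·(2.76×10¹¹)²) = 600.7 W/m².
For an isothermal sphere, absorbed (1−a)S·πr² = emitted σ·4πr²·T⁴, so T⁴ = (1−a)S/(4σ).
T⁴ = 0.400·600.7/(4·5.67×10⁻⁸) = 1.059×10⁹ K⁴.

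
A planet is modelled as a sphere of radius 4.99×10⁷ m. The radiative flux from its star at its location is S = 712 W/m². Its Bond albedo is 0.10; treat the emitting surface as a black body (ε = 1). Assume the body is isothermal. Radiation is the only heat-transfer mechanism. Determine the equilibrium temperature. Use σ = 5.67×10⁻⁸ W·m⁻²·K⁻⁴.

At equilibrium, absorbed power = emitted power.
Absorbing cross-section = πr² = 7.823×10¹⁵ m²; emitting surface = 4πr² = 3.129×10¹⁶ m² (ratio 4).
(1−a)S·A_cross = εσ·A_surf·T⁴  ⇒  T⁴ = (1−a)S/(4σ).
T⁴ = 0.900·712/(4·5.67×10⁻⁸) = 2.825×10⁹ K⁴.
T = (2.825×10⁹)^(1/4).

T ≈ 231 K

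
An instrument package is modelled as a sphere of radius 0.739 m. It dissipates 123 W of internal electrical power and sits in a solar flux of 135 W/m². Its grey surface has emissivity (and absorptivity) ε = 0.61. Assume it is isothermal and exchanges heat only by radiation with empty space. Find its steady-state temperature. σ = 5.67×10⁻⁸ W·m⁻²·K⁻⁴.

At steady state, absorbed solar power + internal power = radiated power.
Absorbed: α·S·A_cross = 0.61·135·1.716 = 141.3 W (cross-section πr²).
Total input = 141.3 + 123 = 264.3 W.
Radiated: εσ·A_surf·T⁴ with A_surf = 4πr² = 6.863 m².
T⁴ = 264.3/(0.61·5.67×10⁻⁸·6.863) = 1.113×10⁹ K⁴.

T ≈ 183 K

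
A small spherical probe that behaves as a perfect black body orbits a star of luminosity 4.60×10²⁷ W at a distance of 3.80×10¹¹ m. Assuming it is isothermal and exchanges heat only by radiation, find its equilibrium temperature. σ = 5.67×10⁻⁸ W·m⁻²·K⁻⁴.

First find the stellar flux at distance d: S = L/(4πd²) = 4.60×10²⁷/(4π·(3.80×10¹¹)²) = 2535 W/m².
For an isothermal sphere, absorbed (1−a)S·πr² = emitted σ·4πr²·T⁴, so T⁴ = (1−a)S/(4σ).
T⁴ = 1.00·2535/(4·5.67×10⁻⁸) = 1.118×10¹⁰ K⁴.

T ≈ 325 K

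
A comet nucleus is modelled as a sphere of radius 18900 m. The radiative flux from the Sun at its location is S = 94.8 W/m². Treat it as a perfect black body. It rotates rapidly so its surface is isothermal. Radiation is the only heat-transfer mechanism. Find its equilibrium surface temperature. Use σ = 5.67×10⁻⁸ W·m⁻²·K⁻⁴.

T ≈ 143 K

At equilibrium, absorbed power = emitted power.
Absorbing cross-section = πr² = 1.122×10⁹ m²; emitting surface = 4πr² = 4.489×10⁹ m² (ratio 4).
S·A_cross = εσ·A_surf·T⁴  ⇒  T⁴ = S/(4σ).
T⁴ = 1.00·94.8/(4·5.67×10⁻⁸) = 4.180×10⁸ K⁴.
T = (4.180×10⁸)^(1/4).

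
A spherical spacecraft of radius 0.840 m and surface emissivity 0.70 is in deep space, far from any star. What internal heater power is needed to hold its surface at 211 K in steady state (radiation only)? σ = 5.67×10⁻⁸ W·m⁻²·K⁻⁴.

P = εσ·4πr²·T⁴.
4πr² = 8.867 m²; T⁴ = 1.982×10⁹ K⁴.
P = 0.70·5.67×10⁻⁸·8.867·1.982×10⁹.

P ≈ 698 W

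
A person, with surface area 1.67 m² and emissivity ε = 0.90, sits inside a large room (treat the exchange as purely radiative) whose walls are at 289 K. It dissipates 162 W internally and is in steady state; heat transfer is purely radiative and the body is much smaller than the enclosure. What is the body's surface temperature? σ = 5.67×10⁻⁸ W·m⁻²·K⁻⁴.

For a small grey body in a large enclosure, net radiated power = εσA(T⁴ − T_w⁴).
Steady state: P = εσA(T⁴ − T_w⁴) with A = 1.67 m².
T⁴ = P/(εσA) + T_w⁴ = 162/(0.90·5.67×10⁻⁸·1.670) + (289)⁴
    = 1.901×10⁹ + 6.976×10⁹ = 8.877×10⁹ K⁴.

T ≈ 307 K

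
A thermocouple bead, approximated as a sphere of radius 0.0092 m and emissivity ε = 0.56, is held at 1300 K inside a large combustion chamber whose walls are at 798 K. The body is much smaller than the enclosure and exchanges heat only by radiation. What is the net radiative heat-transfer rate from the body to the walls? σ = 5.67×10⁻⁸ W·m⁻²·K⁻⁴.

For a small grey body in a large enclosure: P_net = εσA(T_body⁴ − T_wall⁴).
A = 4πr² = 0.001064 m²; T_body⁴ − T_wall⁴ = 2.856×10¹² − 4.055×10¹¹ = 2.451×10¹² K⁴.
|P_net| = 0.56·5.67×10⁻⁸·0.001064·2.451×10¹².

P_net ≈ 82.8 W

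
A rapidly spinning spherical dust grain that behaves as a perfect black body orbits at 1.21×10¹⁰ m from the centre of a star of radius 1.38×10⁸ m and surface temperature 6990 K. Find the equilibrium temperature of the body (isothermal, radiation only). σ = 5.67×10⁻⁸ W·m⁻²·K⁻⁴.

The star's surface emits σT_*⁴; at distance d the flux is S = σT_*⁴(R_*/d)².
S = 5.67×10⁻⁸·(6990)⁴·(1.38×10⁸/1.21×10¹⁰)² = 17610 W/m².
For an isothermal sphere T⁴ = (1−a)S/(4σ) = 7.763×10¹⁰ K⁴.

T ≈ 528 K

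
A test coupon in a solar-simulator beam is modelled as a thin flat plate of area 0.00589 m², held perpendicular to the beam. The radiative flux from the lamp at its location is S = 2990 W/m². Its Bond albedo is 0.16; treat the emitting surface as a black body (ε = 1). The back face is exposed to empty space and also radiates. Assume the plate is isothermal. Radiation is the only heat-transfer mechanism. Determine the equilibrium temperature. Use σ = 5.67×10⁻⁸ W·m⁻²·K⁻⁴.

At equilibrium, absorbed power = emitted power.
Absorbing cross-section = A = 0.005890 m²; emitting surface = 2A = 0.01178 m² (ratio 2).
(1−a)S·A_cross = εσ·A_surf·T⁴  ⇒  T⁴ = (1−a)S/(2σ).
T⁴ = 0.840·2990/(2·5.67×10⁻⁸) = 2.215×10¹⁰ K⁴.
T = (2.215×10¹⁰)^(1/4).

T ≈ 386 K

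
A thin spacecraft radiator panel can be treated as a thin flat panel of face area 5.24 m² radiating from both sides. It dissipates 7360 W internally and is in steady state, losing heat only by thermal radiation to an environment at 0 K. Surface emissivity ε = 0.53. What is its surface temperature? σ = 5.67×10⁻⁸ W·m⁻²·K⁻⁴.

T ≈ 391 K

Steady state: internal power = radiated power, P = εσA T⁴.
Radiating area A = 2·5.24 = 10.48 m².
T⁴ = P/(εσA) = 7360/(0.53·5.67×10⁻⁸·10.48) = 2.337×10¹⁰ K⁴.
T = (2.337×10¹⁰)^(1/4).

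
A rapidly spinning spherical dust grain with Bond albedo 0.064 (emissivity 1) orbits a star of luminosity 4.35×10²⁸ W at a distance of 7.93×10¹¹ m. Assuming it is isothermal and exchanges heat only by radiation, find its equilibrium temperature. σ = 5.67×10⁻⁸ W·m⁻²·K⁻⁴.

First find the stellar flux at distance d: S = L/(4πd²) = 4.35×10²⁸/(4π·(7.93×10¹¹)²) = 5505 W/m².
For an isothermal sphere, absorbed (1−a)S·πr² = emitted σ·4πr²·T⁴, so T⁴ = (1−a)S/(4σ).
T⁴ = 0.936·5505/(4·5.67×10⁻⁸) = 2.272×10¹⁰ K⁴.

T ≈ 388 K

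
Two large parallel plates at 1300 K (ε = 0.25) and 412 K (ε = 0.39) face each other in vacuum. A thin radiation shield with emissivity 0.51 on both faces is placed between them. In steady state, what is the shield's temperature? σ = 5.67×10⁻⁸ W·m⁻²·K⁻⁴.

T_s ≈ 1050 K

In steady state the net flux on the hot side equals that on the cold side.
σ(T₁⁴−T_s⁴)/D₁ = σ(T_s⁴−T₂⁴)/D₂, with D₁ = 1/ε₁+1/ε_s−1 = 4.961, D₂ = 1/ε_s+1/ε₂−1 = 3.525.
Solve for T_s⁴: T_s⁴ = (D₂·T₁⁴ + D₁·T₂⁴)/(D₁+D₂) = 1.203×10¹² K⁴.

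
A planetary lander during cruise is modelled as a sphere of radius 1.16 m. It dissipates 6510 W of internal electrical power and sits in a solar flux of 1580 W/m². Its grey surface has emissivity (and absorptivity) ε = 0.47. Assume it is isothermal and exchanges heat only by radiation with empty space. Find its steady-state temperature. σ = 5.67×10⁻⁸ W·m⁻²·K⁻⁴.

T ≈ 383 K

At steady state, absorbed solar power + internal power = radiated power.
Absorbed: α·S·A_cross = 0.47·1580·4.227 = 3139 W (cross-section πr²).
Total input = 3139 + 6510 = 9649 W.
Radiated: εσ·A_surf·T⁴ with A_surf = 4πr² = 16.91 m².
T⁴ = 9649/(0.47·5.67×10⁻⁸·16.91) = 2.141×10¹⁰ K⁴.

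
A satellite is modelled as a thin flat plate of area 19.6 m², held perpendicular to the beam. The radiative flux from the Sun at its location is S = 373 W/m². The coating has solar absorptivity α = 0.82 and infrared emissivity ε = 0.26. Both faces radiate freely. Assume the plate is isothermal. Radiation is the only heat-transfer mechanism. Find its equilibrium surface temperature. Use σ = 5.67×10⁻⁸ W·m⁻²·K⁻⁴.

T ≈ 319 K

At equilibrium, absorbed power = emitted power.
Absorbing cross-section = A = 19.60 m²; emitting surface = 2A = 39.20 m² (ratio 2).
αS·A_cross = εσ·A_surf·T⁴  ⇒  T⁴ = αS/(ε·2σ).
T⁴ = 0.820·373/(0.26·2·5.67×10⁻⁸) = 1.037×10¹⁰ K⁴.
T = (1.037×10¹⁰)^(1/4).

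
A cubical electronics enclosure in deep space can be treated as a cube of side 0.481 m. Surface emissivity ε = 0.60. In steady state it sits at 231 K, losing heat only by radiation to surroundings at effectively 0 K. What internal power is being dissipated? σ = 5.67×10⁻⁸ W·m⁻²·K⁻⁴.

Steady state: P = εσA T⁴.
A = 6L² = 1.388 m²; T⁴ = (231)⁴ = 2.847×10⁹ K⁴.
P = 0.60 × 5.67×10⁻⁸ × 1.388 × 2.847×10⁹.

P ≈ 134 W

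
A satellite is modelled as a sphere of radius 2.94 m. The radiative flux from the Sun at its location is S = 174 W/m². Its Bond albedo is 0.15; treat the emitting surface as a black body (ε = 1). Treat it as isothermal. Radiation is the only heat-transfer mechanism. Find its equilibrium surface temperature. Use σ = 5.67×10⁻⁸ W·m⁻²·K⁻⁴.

At equilibrium, absorbed power = emitted power.
Absorbing cross-section = πr² = 27.15 m²; emitting surface = 4πr² = 108.6 m² (ratio 4).
(1−a)S·A_cross = εσ·A_surf·T⁴  ⇒  T⁴ = (1−a)S/(4σ).
T⁴ = 0.850·174/(4·5.67×10⁻⁸) = 6.521×10⁸ K⁴.
T = (6.521×10⁸)^(1/4).

T ≈ 160 K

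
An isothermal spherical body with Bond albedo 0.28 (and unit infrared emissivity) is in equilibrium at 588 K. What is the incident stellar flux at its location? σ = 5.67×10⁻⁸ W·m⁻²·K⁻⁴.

S ≈ 37700 W/m²

(1−a)S·πr² = σ·4πr²·T⁴ ⇒ S = 4σT⁴/(1−a).
S = 4·5.67×10⁻⁸·1.195×10¹¹/0.720.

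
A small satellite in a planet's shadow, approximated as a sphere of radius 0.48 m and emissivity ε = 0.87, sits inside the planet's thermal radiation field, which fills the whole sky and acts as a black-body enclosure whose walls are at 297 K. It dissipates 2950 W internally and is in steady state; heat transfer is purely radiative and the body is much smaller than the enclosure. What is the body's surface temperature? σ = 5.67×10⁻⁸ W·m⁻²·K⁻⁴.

For a small grey body in a large enclosure, net radiated power = εσA(T⁴ − T_w⁴).
Steady state: P = εσA(T⁴ − T_w⁴) with A = 4πr² = 2.895 m².
T⁴ = P/(εσA) + T_w⁴ = 2950/(0.87·5.67×10⁻⁸·2.895) + (297)⁴
    = 2.066×10¹⁰ + 7.781×10⁹ = 2.844×10¹⁰ K⁴.

T ≈ 411 K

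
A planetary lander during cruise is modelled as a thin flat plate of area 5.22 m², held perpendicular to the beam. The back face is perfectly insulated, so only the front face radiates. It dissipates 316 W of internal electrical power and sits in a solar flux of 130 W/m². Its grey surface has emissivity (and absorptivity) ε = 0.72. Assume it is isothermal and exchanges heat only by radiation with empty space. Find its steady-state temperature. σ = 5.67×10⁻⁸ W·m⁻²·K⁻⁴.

At steady state, absorbed solar power + internal power = radiated power.
Absorbed: α·S·A_cross = 0.72·130·5.220 = 488.6 W (cross-section A).
Total input = 488.6 + 316 = 804.6 W.
Radiated: εσ·A_surf·T⁴ with A_surf = A = 5.220 m².
T⁴ = 804.6/(0.72·5.67×10⁻⁸·5.220) = 3.776×10⁹ K⁴.

T ≈ 248 K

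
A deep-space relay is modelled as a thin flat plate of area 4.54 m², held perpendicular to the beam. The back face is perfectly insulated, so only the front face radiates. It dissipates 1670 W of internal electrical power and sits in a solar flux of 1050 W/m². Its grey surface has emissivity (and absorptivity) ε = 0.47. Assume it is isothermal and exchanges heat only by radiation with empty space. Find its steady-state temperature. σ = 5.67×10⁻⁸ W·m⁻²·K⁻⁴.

At steady state, absorbed solar power + internal power = radiated power.
Absorbed: α·S·A_cross = 0.47·1050·4.540 = 2240 W (cross-section A).
Total input = 2240 + 1670 = 3910 W.
Radiated: εσ·A_surf·T⁴ with A_surf = A = 4.540 m².
T⁴ = 3910/(0.47·5.67×10⁻⁸·4.540) = 3.232×10¹⁰ K⁴.

T ≈ 424 K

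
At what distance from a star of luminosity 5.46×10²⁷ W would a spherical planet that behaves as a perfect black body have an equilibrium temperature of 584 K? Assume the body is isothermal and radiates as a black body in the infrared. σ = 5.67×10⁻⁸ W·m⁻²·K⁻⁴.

d ≈ 1.28×10¹¹ m

For an isothermal black-emitting sphere, (1−a)S·πr² = σ·4πr²·T⁴ ⇒ S = 4σT⁴/(1−a).
S = 4·5.67×10⁻⁸·(584)⁴/1.00 = 26380 W/m².
Flux falls as S = L/(4πd²), so d = √(L/(4πS)) = √(5.46×10²⁷/(4π·26380)).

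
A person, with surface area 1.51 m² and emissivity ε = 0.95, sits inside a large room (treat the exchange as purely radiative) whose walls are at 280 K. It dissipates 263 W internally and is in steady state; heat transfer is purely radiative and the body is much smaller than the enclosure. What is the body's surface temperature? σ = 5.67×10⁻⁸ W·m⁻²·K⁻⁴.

T ≈ 311 K

For a small grey body in a large enclosure, net radiated power = εσA(T⁴ − T_w⁴).
Steady state: P = εσA(T⁴ − T_w⁴) with A = 1.51 m².
T⁴ = P/(εσA) + T_w⁴ = 263/(0.95·5.67×10⁻⁸·1.510) + (280)⁴
    = 3.233×10⁹ + 6.147×10⁹ = 9.380×10⁹ K⁴.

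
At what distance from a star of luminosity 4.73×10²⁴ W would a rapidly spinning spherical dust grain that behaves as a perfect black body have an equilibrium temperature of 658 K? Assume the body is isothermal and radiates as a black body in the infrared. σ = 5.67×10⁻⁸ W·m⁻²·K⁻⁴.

d ≈ 2.98×10⁹ m

For an isothermal black-emitting sphere, (1−a)S·πr² = σ·4πr²·T⁴ ⇒ S = 4σT⁴/(1−a).
S = 4·5.67×10⁻⁸·(658)⁴/1.00 = 42520 W/m².
Flux falls as S = L/(4πd²), so d = √(L/(4πS)) = √(4.73×10²⁴/(4π·42520)).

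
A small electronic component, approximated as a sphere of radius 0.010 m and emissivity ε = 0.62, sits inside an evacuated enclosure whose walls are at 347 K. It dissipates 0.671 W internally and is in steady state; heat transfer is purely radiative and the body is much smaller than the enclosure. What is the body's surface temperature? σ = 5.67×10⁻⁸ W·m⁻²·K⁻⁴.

For a small grey body in a large enclosure, net radiated power = εσA(T⁴ − T_w⁴).
Steady state: P = εσA(T⁴ − T_w⁴) with A = 4πr² = 0.001257 m².
T⁴ = P/(εσA) + T_w⁴ = 0.671/(0.62·5.67×10⁻⁸·0.001257) + (347)⁴
    = 1.519×10¹⁰ + 1.450×10¹⁰ = 2.969×10¹⁰ K⁴.

T ≈ 415 K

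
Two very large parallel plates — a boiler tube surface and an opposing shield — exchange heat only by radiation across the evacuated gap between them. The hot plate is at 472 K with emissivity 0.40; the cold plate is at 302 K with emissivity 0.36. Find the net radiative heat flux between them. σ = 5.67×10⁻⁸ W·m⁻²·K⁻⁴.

For two infinite grey parallel plates, q = σ(T₁⁴ − T₂⁴)/(1/ε₁ + 1/ε₂ − 1).
T₁⁴ − T₂⁴ = 4.963×10¹⁰ − 8.318×10⁹ = 4.131×10¹⁰ K⁴.
1/ε₁ + 1/ε₂ − 1 = 2.500 + 2.778 − 1 = 4.278.
q = 5.67×10⁻⁸ × 4.131×10¹⁰ / 4.278.

q ≈ 548 W/m²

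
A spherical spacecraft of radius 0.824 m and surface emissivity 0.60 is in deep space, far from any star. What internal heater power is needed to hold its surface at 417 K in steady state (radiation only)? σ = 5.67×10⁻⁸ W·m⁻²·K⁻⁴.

P = εσ·4πr²·T⁴.
4πr² = 8.532 m²; T⁴ = 3.024×10¹⁰ K⁴.
P = 0.60·5.67×10⁻⁸·8.532·3.024×10¹⁰.

P ≈ 8780 W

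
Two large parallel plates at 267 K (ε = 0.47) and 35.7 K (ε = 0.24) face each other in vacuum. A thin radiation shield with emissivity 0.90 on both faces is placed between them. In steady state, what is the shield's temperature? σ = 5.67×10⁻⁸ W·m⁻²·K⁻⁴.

In steady state the net flux on the hot side equals that on the cold side.
σ(T₁⁴−T_s⁴)/D₁ = σ(T_s⁴−T₂⁴)/D₂, with D₁ = 1/ε₁+1/ε_s−1 = 2.239, D₂ = 1/ε_s+1/ε₂−1 = 4.278.
Solve for T_s⁴: T_s⁴ = (D₂·T₁⁴ + D₁·T₂⁴)/(D₁+D₂) = 3.337×10⁹ K⁴.

T_s ≈ 240 K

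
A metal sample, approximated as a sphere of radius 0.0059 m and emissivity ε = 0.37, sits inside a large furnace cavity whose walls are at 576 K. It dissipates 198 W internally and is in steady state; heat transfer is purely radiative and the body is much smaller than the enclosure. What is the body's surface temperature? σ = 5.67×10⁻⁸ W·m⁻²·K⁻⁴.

T ≈ 2160 K

For a small grey body in a large enclosure, net radiated power = εσA(T⁴ − T_w⁴).
Steady state: P = εσA(T⁴ − T_w⁴) with A = 4πr² = 4.374×10⁻⁴ m².
T⁴ = P/(εσA) + T_w⁴ = 198/(0.37·5.67×10⁻⁸·4.374×10⁻⁴) + (576)⁴
    = 2.158×10¹³ + 1.101×10¹¹ = 2.169×10¹³ K⁴.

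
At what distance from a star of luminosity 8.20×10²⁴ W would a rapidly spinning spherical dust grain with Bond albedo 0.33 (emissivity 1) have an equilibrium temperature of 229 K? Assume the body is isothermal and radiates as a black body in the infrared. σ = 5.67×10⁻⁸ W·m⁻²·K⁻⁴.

For an isothermal black-emitting sphere, (1−a)S·πr² = σ·4πr²·T⁴ ⇒ S = 4σT⁴/(1−a).
S = 4·5.67×10⁻⁸·(229)⁴/0.670 = 930.9 W/m².
Flux falls as S = L/(4πd²), so d = √(L/(4πS)) = √(8.20×10²⁴/(4π·930.9)).

d ≈ 2.65×10¹⁰ m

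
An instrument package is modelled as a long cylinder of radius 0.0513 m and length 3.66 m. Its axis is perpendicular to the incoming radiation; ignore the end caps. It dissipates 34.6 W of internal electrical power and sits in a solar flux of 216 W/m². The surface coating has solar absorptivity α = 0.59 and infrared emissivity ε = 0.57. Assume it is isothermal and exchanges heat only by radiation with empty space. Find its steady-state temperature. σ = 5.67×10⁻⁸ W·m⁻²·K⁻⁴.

T ≈ 216 K

At steady state, absorbed solar power + internal power = radiated power.
Absorbed: α·S·A_cross = 0.59·216·0.3755 = 47.86 W (cross-section 2rL).
Total input = 47.86 + 34.6 = 82.46 W.
Radiated: εσ·A_surf·T⁴ with A_surf = 2πrL = 1.180 m².
T⁴ = 82.46/(0.57·5.67×10⁻⁸·1.180) = 2.163×10⁹ K⁴.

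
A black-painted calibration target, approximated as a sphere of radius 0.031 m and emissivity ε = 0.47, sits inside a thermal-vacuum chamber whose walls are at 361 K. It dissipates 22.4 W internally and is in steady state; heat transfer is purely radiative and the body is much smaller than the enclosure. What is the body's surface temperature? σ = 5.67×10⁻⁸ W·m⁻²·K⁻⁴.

T ≈ 542 K

For a small grey body in a large enclosure, net radiated power = εσA(T⁴ − T_w⁴).
Steady state: P = εσA(T⁴ − T_w⁴) with A = 4πr² = 0.01208 m².
T⁴ = P/(εσA) + T_w⁴ = 22.4/(0.47·5.67×10⁻⁸·0.01208) + (361)⁴
    = 6.960×10¹⁰ + 1.698×10¹⁰ = 8.659×10¹⁰ K⁴.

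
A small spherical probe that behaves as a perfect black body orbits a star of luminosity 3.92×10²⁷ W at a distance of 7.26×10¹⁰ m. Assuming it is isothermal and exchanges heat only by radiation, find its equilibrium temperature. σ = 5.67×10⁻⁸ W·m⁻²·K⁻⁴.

First find the stellar flux at distance d: S = L/(4πd²) = 3.92×10²⁷/(4π·(7.26×10¹⁰)²) = 59180 W/m².
For an isothermal sphere, absorbed (1−a)S·πr² = emitted σ·4πr²·T⁴, so T⁴ = (1−a)S/(4σ).
T⁴ = 1.00·59180/(4·5.67×10⁻⁸) = 2.610×10¹¹ K⁴.

T ≈ 715 K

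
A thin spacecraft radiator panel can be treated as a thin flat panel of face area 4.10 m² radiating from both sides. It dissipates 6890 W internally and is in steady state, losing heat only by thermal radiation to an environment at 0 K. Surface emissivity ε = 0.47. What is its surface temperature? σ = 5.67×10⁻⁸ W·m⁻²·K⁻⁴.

T ≈ 421 K

Steady state: internal power = radiated power, P = εσA T⁴.
Radiating area A = 2·4.10 = 8.200 m².
T⁴ = P/(εσA) = 6890/(0.47·5.67×10⁻⁸·8.200) = 3.153×10¹⁰ K⁴.
T = (3.153×10¹⁰)^(1/4).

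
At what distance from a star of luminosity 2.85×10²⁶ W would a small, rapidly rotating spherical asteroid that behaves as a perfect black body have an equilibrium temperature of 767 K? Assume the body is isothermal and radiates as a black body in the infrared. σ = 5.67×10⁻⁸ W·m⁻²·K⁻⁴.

d ≈ 1.70×10¹⁰ m

For an isothermal black-emitting sphere, (1−a)S·πr² = σ·4πr²·T⁴ ⇒ S = 4σT⁴/(1−a).
S = 4·5.67×10⁻⁸·(767)⁴/1.00 = 78490 W/m².
Flux falls as S = L/(4πd²), so d = √(L/(4πS)) = √(2.85×10²⁶/(4π·78490)).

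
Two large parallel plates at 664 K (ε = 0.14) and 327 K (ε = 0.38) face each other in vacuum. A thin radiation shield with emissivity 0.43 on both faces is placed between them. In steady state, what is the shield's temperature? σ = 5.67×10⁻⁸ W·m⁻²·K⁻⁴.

T_s ≈ 514 K

In steady state the net flux on the hot side equals that on the cold side.
σ(T₁⁴−T_s⁴)/D₁ = σ(T_s⁴−T₂⁴)/D₂, with D₁ = 1/ε₁+1/ε_s−1 = 8.468, D₂ = 1/ε_s+1/ε₂−1 = 3.957.
Solve for T_s⁴: T_s⁴ = (D₂·T₁⁴ + D₁·T₂⁴)/(D₁+D₂) = 6.970×10¹⁰ K⁴.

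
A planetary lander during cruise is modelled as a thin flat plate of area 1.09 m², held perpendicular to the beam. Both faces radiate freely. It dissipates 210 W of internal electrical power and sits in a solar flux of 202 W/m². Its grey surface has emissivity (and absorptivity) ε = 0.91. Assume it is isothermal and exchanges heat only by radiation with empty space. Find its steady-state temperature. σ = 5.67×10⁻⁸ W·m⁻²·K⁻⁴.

T ≈ 246 K

At steady state, absorbed solar power + internal power = radiated power.
Absorbed: α·S·A_cross = 0.91·202·1.090 = 200.4 W (cross-section A).
Total input = 200.4 + 210 = 410.4 W.
Radiated: εσ·A_surf·T⁴ with A_surf = 2A = 2.180 m².
T⁴ = 410.4/(0.91·5.67×10⁻⁸·2.180) = 3.648×10⁹ K⁴.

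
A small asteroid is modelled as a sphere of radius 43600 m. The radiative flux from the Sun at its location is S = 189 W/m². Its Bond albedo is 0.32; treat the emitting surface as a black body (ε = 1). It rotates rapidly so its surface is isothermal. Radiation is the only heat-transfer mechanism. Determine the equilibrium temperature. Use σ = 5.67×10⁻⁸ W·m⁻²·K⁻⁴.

At equilibrium, absorbed power = emitted power.
Absorbing cross-section = πr² = 5.972×10⁹ m²; emitting surface = 4πr² = 2.389×10¹⁰ m² (ratio 4).
(1−a)S·A_cross = εσ·A_surf·T⁴  ⇒  T⁴ = (1−a)S/(4σ).
T⁴ = 0.680·189/(4·5.67×10⁻⁸) = 5.667×10⁸ K⁴.
T = (5.667×10⁸)^(1/4).

T ≈ 154 K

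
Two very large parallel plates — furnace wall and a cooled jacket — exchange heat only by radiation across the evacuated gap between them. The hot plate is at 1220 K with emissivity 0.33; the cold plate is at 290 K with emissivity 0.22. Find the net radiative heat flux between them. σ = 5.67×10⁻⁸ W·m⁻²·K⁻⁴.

For two infinite grey parallel plates, q = σ(T₁⁴ − T₂⁴)/(1/ε₁ + 1/ε₂ − 1).
T₁⁴ − T₂⁴ = 2.215×10¹² − 7.073×10⁹ = 2.208×10¹² K⁴.
1/ε₁ + 1/ε₂ − 1 = 3.030 + 4.545 − 1 = 6.576.
q = 5.67×10⁻⁸ × 2.208×10¹² / 6.576.

q ≈ 19000 W/m²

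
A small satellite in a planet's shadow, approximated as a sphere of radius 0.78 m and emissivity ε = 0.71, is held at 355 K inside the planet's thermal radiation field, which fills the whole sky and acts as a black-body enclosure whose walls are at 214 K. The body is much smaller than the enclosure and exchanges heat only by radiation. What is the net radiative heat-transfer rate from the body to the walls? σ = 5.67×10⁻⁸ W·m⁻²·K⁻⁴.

For a small grey body in a large enclosure: P_net = εσA(T_body⁴ − T_wall⁴).
A = 4πr² = 7.645 m²; T_body⁴ − T_wall⁴ = 1.588×10¹⁰ − 2.097×10⁹ = 1.379×10¹⁰ K⁴.
|P_net| = 0.71·5.67×10⁻⁸·7.645·1.379×10¹⁰.

P_net ≈ 4240 W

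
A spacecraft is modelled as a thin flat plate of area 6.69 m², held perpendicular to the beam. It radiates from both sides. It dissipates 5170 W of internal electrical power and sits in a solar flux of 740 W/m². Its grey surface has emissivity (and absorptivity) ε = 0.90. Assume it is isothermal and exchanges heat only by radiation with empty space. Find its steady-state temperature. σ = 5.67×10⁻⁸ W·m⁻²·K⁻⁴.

At steady state, absorbed solar power + internal power = radiated power.
Absorbed: α·S·A_cross = 0.90·740·6.690 = 4456 W (cross-section A).
Total input = 4456 + 5170 = 9626 W.
Radiated: εσ·A_surf·T⁴ with A_surf = 2A = 13.38 m².
T⁴ = 9626/(0.90·5.67×10⁻⁸·13.38) = 1.410×10¹⁰ K⁴.

T ≈ 345 K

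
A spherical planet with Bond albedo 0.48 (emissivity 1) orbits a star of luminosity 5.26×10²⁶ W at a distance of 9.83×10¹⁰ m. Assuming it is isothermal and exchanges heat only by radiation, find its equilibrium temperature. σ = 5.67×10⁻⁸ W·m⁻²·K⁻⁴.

First find the stellar flux at distance d: S = L/(4πd²) = 5.26×10²⁶/(4π·(9.83×10¹⁰)²) = 4332 W/m².
For an isothermal sphere, absorbed (1−a)S·πr² = emitted σ·4πr²·T⁴, so T⁴ = (1−a)S/(4σ).
T⁴ = 0.520·4332/(4·5.67×10⁻⁸) = 9.932×10⁹ K⁴.

T ≈ 316 K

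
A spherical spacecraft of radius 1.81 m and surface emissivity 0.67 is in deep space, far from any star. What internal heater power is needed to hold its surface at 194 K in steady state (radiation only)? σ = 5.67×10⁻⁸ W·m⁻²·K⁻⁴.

P = εσ·4πr²·T⁴.
4πr² = 41.17 m²; T⁴ = 1.416×10⁹ K⁴.
P = 0.67·5.67×10⁻⁸·41.17·1.416×10⁹.

P ≈ 2220 W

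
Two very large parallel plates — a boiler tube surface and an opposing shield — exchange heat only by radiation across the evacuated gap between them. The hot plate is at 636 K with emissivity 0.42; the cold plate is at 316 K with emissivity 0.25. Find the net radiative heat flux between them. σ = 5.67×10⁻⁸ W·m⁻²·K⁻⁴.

For two infinite grey parallel plates, q = σ(T₁⁴ − T₂⁴)/(1/ε₁ + 1/ε₂ − 1).
T₁⁴ − T₂⁴ = 1.636×10¹¹ − 9.971×10⁹ = 1.536×10¹¹ K⁴.
1/ε₁ + 1/ε₂ − 1 = 2.381 + 4.000 − 1 = 5.381.
q = 5.67×10⁻⁸ × 1.536×10¹¹ / 5.381.

q ≈ 1620 W/m²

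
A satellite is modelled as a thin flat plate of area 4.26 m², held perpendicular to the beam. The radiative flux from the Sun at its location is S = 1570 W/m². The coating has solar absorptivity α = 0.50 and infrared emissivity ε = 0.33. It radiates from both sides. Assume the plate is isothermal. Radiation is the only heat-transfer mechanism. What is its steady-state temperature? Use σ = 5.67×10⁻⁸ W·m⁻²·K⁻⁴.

T ≈ 381 K

At equilibrium, absorbed power = emitted power.
Absorbing cross-section = A = 4.260 m²; emitting surface = 2A = 8.520 m² (ratio 2).
αS·A_cross = εσ·A_surf·T⁴  ⇒  T⁴ = αS/(ε·2σ).
T⁴ = 0.500·1570/(0.33·2·5.67×10⁻⁸) = 2.098×10¹⁰ K⁴.
T = (2.098×10¹⁰)^(1/4).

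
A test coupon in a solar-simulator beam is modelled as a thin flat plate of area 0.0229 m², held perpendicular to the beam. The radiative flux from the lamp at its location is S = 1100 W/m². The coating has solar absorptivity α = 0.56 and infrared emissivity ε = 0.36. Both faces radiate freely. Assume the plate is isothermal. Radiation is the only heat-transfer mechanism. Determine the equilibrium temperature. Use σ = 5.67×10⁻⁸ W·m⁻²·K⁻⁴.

T ≈ 350 K

At equilibrium, absorbed power = emitted power.
Absorbing cross-section = A = 0.02290 m²; emitting surface = 2A = 0.04580 m² (ratio 2).
αS·A_cross = εσ·A_surf·T⁴  ⇒  T⁴ = αS/(ε·2σ).
T⁴ = 0.560·1100/(0.36·2·5.67×10⁻⁸) = 1.509×10¹⁰ K⁴.
T = (1.509×10¹⁰)^(1/4).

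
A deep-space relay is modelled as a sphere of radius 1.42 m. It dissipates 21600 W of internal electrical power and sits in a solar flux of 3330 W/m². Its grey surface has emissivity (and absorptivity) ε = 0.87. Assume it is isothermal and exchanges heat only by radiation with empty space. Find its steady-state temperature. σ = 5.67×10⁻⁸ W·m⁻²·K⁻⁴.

T ≈ 423 K

At steady state, absorbed solar power + internal power = radiated power.
Absorbed: α·S·A_cross = 0.87·3330·6.335 = 18350 W (cross-section πr²).
Total input = 18350 + 21600 = 39950 W.
Radiated: εσ·A_surf·T⁴ with A_surf = 4πr² = 25.34 m².
T⁴ = 39950/(0.87·5.67×10⁻⁸·25.34) = 3.196×10¹⁰ K⁴.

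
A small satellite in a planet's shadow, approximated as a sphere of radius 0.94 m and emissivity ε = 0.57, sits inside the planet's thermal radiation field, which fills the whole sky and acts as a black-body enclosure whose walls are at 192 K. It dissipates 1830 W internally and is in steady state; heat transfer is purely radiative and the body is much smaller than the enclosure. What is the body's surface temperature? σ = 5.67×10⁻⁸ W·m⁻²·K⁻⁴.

For a small grey body in a large enclosure, net radiated power = εσA(T⁴ − T_w⁴).
Steady state: P = εσA(T⁴ − T_w⁴) with A = 4πr² = 11.10 m².
T⁴ = P/(εσA) + T_w⁴ = 1830/(0.57·5.67×10⁻⁸·11.10) + (192)⁴
    = 5.100×10⁹ + 1.359×10⁹ = 6.458×10⁹ K⁴.

T ≈ 283 K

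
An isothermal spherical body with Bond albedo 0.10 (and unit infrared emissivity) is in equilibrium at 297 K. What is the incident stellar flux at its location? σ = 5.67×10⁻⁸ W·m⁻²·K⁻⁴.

(1−a)S·πr² = σ·4πr²·T⁴ ⇒ S = 4σT⁴/(1−a).
S = 4·5.67×10⁻⁸·7.781×10⁹/0.900.

S ≈ 1960 W/m²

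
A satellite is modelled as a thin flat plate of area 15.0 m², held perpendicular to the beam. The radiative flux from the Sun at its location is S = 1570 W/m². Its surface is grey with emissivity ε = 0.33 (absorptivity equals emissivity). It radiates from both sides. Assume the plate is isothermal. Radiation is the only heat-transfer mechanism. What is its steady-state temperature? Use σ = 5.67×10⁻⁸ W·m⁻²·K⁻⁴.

At equilibrium, absorbed power = emitted power.
Absorbing cross-section = A = 15.00 m²; emitting surface = 2A = 30.00 m² (ratio 2).
εS·A_cross = εσ·A_surf·T⁴  ⇒  T⁴ = S/(2σ)   (ε cancels).
T⁴ = 1570/(2·5.67×10⁻⁸) = 1.384×10¹⁰ K⁴.
T = (1.384×10¹⁰)^(1/4).

T ≈ 343 K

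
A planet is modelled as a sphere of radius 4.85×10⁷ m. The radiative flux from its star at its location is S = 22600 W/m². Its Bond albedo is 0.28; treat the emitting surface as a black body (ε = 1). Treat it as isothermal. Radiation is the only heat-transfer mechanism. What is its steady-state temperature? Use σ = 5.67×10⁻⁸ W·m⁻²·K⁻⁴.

At equilibrium, absorbed power = emitted power.
Absorbing cross-section = πr² = 7.390×10¹⁵ m²; emitting surface = 4πr² = 2.956×10¹⁶ m² (ratio 4).
(1−a)S·A_cross = εσ·A_surf·T⁴  ⇒  T⁴ = (1−a)S/(4σ).
T⁴ = 0.720·22600/(4·5.67×10⁻⁸) = 7.175×10¹⁰ K⁴.
T = (7.175×10¹⁰)^(1/4).

T ≈ 518 K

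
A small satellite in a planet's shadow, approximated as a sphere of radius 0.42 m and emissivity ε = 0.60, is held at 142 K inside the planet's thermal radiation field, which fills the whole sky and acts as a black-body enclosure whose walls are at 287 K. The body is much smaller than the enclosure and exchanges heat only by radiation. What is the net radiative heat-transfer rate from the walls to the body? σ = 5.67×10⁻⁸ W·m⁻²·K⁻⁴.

For a small grey body in a large enclosure: P_net = εσA(T_body⁴ − T_wall⁴).
A = 4πr² = 2.217 m²; T_body⁴ − T_wall⁴ = 4.066×10⁸ − 6.785×10⁹ = -6.378×10⁹ K⁴.
|P_net| = 0.60·5.67×10⁻⁸·2.217·6.378×10⁹.

P_net ≈ 481 W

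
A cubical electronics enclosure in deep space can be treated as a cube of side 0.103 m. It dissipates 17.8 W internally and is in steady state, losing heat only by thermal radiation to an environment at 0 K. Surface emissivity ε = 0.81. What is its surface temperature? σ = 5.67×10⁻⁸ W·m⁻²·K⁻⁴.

Steady state: internal power = radiated power, P = εσA T⁴.
Radiating area A = 6L² = 0.06365 m².
T⁴ = P/(εσA) = 17.8/(0.81·5.67×10⁻⁸·0.06365) = 6.089×10⁹ K⁴.
T = (6.089×10⁹)^(1/4).

T ≈ 279 K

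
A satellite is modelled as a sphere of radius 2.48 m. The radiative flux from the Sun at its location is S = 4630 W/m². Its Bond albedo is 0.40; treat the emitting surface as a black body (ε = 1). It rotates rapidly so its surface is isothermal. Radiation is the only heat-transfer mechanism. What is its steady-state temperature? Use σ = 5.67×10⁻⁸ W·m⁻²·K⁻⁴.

T ≈ 333 K

At equilibrium, absorbed power = emitted power.
Absorbing cross-section = πr² = 19.32 m²; emitting surface = 4πr² = 77.29 m² (ratio 4).
(1−a)S·A_cross = εσ·A_surf·T⁴  ⇒  T⁴ = (1−a)S/(4σ).
T⁴ = 0.600·4630/(4·5.67×10⁻⁸) = 1.225×10¹⁰ K⁴.
T = (1.225×10¹⁰)^(1/4).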